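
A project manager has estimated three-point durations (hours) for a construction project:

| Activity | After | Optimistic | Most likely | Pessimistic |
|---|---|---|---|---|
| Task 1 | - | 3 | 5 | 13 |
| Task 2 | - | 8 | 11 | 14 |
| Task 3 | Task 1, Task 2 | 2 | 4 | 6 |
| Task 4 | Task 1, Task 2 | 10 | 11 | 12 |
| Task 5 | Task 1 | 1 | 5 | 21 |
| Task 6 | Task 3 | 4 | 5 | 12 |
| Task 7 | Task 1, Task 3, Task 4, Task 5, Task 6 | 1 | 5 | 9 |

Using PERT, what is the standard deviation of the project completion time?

1.70 hours

te_Task 1 = (3 + 4·5 + 13)/6 = 36/6 = 6; σ²_Task 1 = ((13−3)/6)² = 2.778
te_Task 2 = (8 + 4·11 + 14)/6 = 66/6 = 11; σ²_Task 2 = ((14−8)/6)² = 1.000
te_Task 3 = (2 + 4·4 + 6)/6 = 24/6 = 4; σ²_Task 3 = ((6−2)/6)² = 0.444
te_Task 4 = (10 + 4·11 + 12)/6 = 66/6 = 11; σ²_Task 4 = ((12−10)/6)² = 0.111
te_Task 5 = (1 + 4·5 + 21)/6 = 42/6 = 7; σ²_Task 5 = ((21−1)/6)² = 11.111
te_Task 6 = (4 + 4·5 + 12)/6 = 36/6 = 6; σ²_Task 6 = ((12−4)/6)² = 1.778
te_Task 7 = (1 + 4·5 + 9)/6 = 30/6 = 5; σ²_Task 7 = ((9−1)/6)² = 1.778

Forward pass:
ES_Task 1 = 0; EF_Task 1 = 6
ES_Task 2 = 0; EF_Task 2 = 11
ES_Task 3 = max(EF_Task 1=6, EF_Task 2=11) = 11; EF_Task 3 = 11+4 = 15
ES_Task 4 = max(EF_Task 1=6, EF_Task 2=11) = 11; EF_Task 4 = 11+11 = 22
ES_Task 5 = 6; EF_Task 5 = 6+7 = 13
ES_Task 6 = 15; EF_Task 6 = 15+6 = 21
ES_Task 7 = max(EF_Task 1=6, EF_Task 3=15, EF_Task 4=22, EF_Task 5=13, EF_Task 6=21) = 22; EF_Task 7 = 22+5 = 27
Expected project duration μ = 27 hours. Critical path: Task 2 → Task 4 → Task 7.

Variance along critical path = 1.000 + 0.111 + 1.778 = 2.889
σ = √2.889 = 1.700 hours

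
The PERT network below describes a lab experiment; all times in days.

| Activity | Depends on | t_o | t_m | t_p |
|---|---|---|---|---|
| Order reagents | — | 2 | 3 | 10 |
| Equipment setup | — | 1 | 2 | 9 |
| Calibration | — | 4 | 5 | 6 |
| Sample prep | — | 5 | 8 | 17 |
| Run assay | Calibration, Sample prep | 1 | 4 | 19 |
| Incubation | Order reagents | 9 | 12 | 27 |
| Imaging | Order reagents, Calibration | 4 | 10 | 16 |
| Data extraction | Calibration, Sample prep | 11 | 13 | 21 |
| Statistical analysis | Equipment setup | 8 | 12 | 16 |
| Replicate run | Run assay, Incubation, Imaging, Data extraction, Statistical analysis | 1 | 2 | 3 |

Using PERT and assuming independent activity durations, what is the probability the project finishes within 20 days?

te_Order reagents = (2 + 4·3 + 10)/6 = 24/6 = 4; σ²_Order reagents = ((10−2)/6)² = 1.778
te_Equipment setup = (1 + 4·2 + 9)/6 = 18/6 = 3; σ²_Equipment setup = ((9−1)/6)² = 1.778
te_Calibration = (4 + 4·5 + 6)/6 = 30/6 = 5; σ²_Calibration = ((6−4)/6)² = 0.111
te_Sample prep = (5 + 4·8 + 17)/6 = 54/6 = 9; σ²_Sample prep = ((17−5)/6)² = 4.000
te_Run assay = (1 + 4·4 + 19)/6 = 36/6 = 6; σ²_Run assay = ((19−1)/6)² = 9.000
te_Incubation = (9 + 4·12 + 27)/6 = 84/6 = 14; σ²_Incubation = ((27−9)/6)² = 9.000
te_Imaging = (4 + 4·10 + 16)/6 = 60/6 = 10; σ²_Imaging = ((16−4)/6)² = 4.000
te_Data extraction = (11 + 4·13 + 21)/6 = 84/6 = 14; σ²_Data extraction = ((21−11)/6)² = 2.778
te_Statistical analysis = (8 + 4·12 + 16)/6 = 72/6 = 12; σ²_Statistical analysis = ((16−8)/6)² = 1.778
te_Replicate run = (1 + 4·2 + 3)/6 = 12/6 = 2; σ²_Replicate run = ((3−1)/6)² = 0.111

Forward pass:
ES_Order reagents = 0; EF_Order reagents = 4
ES_Equipment setup = 0; EF_Equipment setup = 3
ES_Calibration = 0; EF_Calibration = 5
ES_Sample prep = 0; EF_Sample prep = 9
ES_Run assay = max(EF_Calibration=5, EF_Sample prep=9) = 9; EF_Run assay = 9+6 = 15
ES_Incubation = 4; EF_Incubation = 4+14 = 18
ES_Imaging = max(EF_Order reagents=4, EF_Calibration=5) = 5; EF_Imaging = 5+10 = 15
ES_Data extraction = max(EF_Calibration=5, EF_Sample prep=9) = 9; EF_Data extraction = 9+14 = 23
ES_Statistical analysis = 3; EF_Statistical analysis = 3+12 = 15
ES_Replicate run = max(EF_Run assay=15, EF_Incubation=18, EF_Imaging=15, EF_Data extraction=23, EF_Statistical analysis=15) = 23; EF_Replicate run = 23+2 = 25
Expected project duration μ = 25 days. Critical path: Sample prep → Data extraction → Replicate run.

Variance along critical path = 4.000 + 2.778 + 0.111 = 6.889; σ = √6.889 = 2.625 days.
Z = (20 − 25) / 2.625 = -1.905
P(T ≤ 20) = Φ(-1.905) ≈ 0.028

0.028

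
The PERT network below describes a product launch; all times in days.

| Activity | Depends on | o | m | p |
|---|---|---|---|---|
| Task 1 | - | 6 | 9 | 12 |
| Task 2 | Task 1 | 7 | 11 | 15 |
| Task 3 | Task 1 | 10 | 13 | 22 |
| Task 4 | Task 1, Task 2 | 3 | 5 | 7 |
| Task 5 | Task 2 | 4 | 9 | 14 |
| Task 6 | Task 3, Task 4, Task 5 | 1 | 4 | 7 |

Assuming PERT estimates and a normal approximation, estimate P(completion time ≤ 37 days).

te_Task 1 = (6 + 4·9 + 12)/6 = 54/6 = 9; σ²_Task 1 = ((12−6)/6)² = 1.000
te_Task 2 = (7 + 4·11 + 15)/6 = 66/6 = 11; σ²_Task 2 = ((15−7)/6)² = 1.778
te_Task 3 = (10 + 4·13 + 22)/6 = 84/6 = 14; σ²_Task 3 = ((22−10)/6)² = 4.000
te_Task 4 = (3 + 4·5 + 7)/6 = 30/6 = 5; σ²_Task 4 = ((7−3)/6)² = 0.444
te_Task 5 = (4 + 4·9 + 14)/6 = 54/6 = 9; σ²_Task 5 = ((14−4)/6)² = 2.778
te_Task 6 = (1 + 4·4 + 7)/6 = 24/6 = 4; σ²_Task 6 = ((7−1)/6)² = 1.000

Forward pass:
ES_Task 1 = 0; EF_Task 1 = 9
ES_Task 2 = 9; EF_Task 2 = 9+11 = 20
ES_Task 3 = 9; EF_Task 3 = 9+14 = 23
ES_Task 4 = max(EF_Task 1=9, EF_Task 2=20) = 20; EF_Task 4 = 20+5 = 25
ES_Task 5 = 20; EF_Task 5 = 20+9 = 29
ES_Task 6 = max(EF_Task 3=23, EF_Task 4=25, EF_Task 5=29) = 29; EF_Task 6 = 29+4 = 33
Expected project duration μ = 33 days. Critical path: Task 1 → Task 2 → Task 5 → Task 6.

Variance along critical path = 1.000 + 1.778 + 2.778 + 1.000 = 6.556; σ = √6.556 = 2.560 days.
Z = (37 − 33) / 2.560 = 1.562
P(T ≤ 37) = Φ(1.562) ≈ 0.941

0.941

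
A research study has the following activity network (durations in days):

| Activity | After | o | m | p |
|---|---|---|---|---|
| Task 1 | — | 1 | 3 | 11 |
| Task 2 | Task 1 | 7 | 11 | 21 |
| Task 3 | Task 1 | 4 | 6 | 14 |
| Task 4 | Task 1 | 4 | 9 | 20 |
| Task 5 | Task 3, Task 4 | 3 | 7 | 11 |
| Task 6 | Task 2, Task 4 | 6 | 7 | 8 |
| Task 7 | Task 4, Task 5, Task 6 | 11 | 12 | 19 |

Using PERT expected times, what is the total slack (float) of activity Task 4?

te_Task 1 = (1 + 4·3 + 11)/6 = 24/6 = 4
te_Task 2 = (7 + 4·11 + 21)/6 = 72/6 = 12
te_Task 3 = (4 + 4·6 + 14)/6 = 42/6 = 7
te_Task 4 = (4 + 4·9 + 20)/6 = 60/6 = 10
te_Task 5 = (3 + 4·7 + 11)/6 = 42/6 = 7
te_Task 6 = (6 + 4·7 + 8)/6 = 42/6 = 7
te_Task 7 = (11 + 4·12 + 19)/6 = 78/6 = 13

Forward pass:
ES_Task 1 = 0; EF_Task 1 = 4
ES_Task 2 = 4; EF_Task 2 = 4+12 = 16
ES_Task 3 = 4; EF_Task 3 = 4+7 = 11
ES_Task 4 = 4; EF_Task 4 = 4+10 = 14
ES_Task 5 = max(EF_Task 3=11, EF_Task 4=14) = 14; EF_Task 5 = 14+7 = 21
ES_Task 6 = max(EF_Task 2=16, EF_Task 4=14) = 16; EF_Task 6 = 16+7 = 23
ES_Task 7 = max(EF_Task 4=14, EF_Task 5=21, EF_Task 6=23) = 23; EF_Task 7 = 23+13 = 36
Expected project duration μ = 36 days. Critical path: Task 1 → Task 2 → Task 6 → Task 7.

Backward pass:
LF_Task 7 = 36; LS_Task 7 = 36−13 = 23
LF_Task 6 = LS_Task 7 = 23; LS_Task 6 = 23−7 = 16
LF_Task 5 = LS_Task 7 = 23; LS_Task 5 = 23−7 = 16
LF_Task 4 = min(LS_Task 5=16, LS_Task 6=16, LS_Task 7=23) = 16; LS_Task 4 = 16−10 = 6
LF_Task 3 = LS_Task 5 = 16; LS_Task 3 = 16−7 = 9
LF_Task 2 = LS_Task 6 = 16; LS_Task 2 = 16−12 = 4
LF_Task 1 = min(LS_Task 2=4, LS_Task 3=9, LS_Task 4=6) = 4; LS_Task 1 = 4−4 = 0
Slack_Task 4 = LS_Task 4 − ES_Task 4 = 6 − 4 = 2

2 days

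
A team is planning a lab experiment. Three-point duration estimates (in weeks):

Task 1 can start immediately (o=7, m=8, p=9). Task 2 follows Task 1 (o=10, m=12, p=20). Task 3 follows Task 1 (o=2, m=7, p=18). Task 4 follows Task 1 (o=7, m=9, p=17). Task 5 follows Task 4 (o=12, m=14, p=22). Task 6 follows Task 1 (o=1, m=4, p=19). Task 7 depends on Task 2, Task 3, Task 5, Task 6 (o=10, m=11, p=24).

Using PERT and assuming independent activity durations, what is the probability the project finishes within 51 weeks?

0.933

te_Task 1 = (7 + 4·8 + 9)/6 = 48/6 = 8; σ²_Task 1 = ((9−7)/6)² = 0.111
te_Task 2 = (10 + 4·12 + 20)/6 = 78/6 = 13; σ²_Task 2 = ((20−10)/6)² = 2.778
te_Task 3 = (2 + 4·7 + 18)/6 = 48/6 = 8; σ²_Task 3 = ((18−2)/6)² = 7.111
te_Task 4 = (7 + 4·9 + 17)/6 = 60/6 = 10; σ²_Task 4 = ((17−7)/6)² = 2.778
te_Task 5 = (12 + 4·14 + 22)/6 = 90/6 = 15; σ²_Task 5 = ((22−12)/6)² = 2.778
te_Task 6 = (1 + 4·4 + 19)/6 = 36/6 = 6; σ²_Task 6 = ((19−1)/6)² = 9.000
te_Task 7 = (10 + 4·11 + 24)/6 = 78/6 = 13; σ²_Task 7 = ((24−10)/6)² = 5.444

Forward pass:
ES_Task 1 = 0; EF_Task 1 = 8
ES_Task 2 = 8; EF_Task 2 = 8+13 = 21
ES_Task 3 = 8; EF_Task 3 = 8+8 = 16
ES_Task 4 = 8; EF_Task 4 = 8+10 = 18
ES_Task 5 = 18; EF_Task 5 = 18+15 = 33
ES_Task 6 = 8; EF_Task 6 = 8+6 = 14
ES_Task 7 = max(EF_Task 2=21, EF_Task 3=16, EF_Task 5=33, EF_Task 6=14) = 33; EF_Task 7 = 33+13 = 46
Expected project duration μ = 46 weeks. Critical path: Task 1 → Task 4 → Task 5 → Task 7.

Variance along critical path = 0.111 + 2.778 + 2.778 + 5.444 = 11.111; σ = √11.111 = 3.333 weeks.
Z = (51 − 46) / 3.333 = 1.500
P(T ≤ 51) = Φ(1.500) ≈ 0.933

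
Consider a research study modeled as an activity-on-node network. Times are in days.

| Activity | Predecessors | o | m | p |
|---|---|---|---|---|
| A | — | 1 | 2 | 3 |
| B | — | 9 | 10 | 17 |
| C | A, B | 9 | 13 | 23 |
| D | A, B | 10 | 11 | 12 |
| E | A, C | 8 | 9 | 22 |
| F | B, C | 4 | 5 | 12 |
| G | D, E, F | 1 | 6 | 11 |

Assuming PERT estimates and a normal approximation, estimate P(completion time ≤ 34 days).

0.021

te_A = (1 + 4·2 + 3)/6 = 12/6 = 2; σ²_A = ((3−1)/6)² = 0.111
te_B = (9 + 4·10 + 17)/6 = 66/6 = 11; σ²_B = ((17−9)/6)² = 1.778
te_C = (9 + 4·13 + 23)/6 = 84/6 = 14; σ²_C = ((23−9)/6)² = 5.444
te_D = (10 + 4·11 + 12)/6 = 66/6 = 11; σ²_D = ((12−10)/6)² = 0.111
te_E = (8 + 4·9 + 22)/6 = 66/6 = 11; σ²_E = ((22−8)/6)² = 5.444
te_F = (4 + 4·5 + 12)/6 = 36/6 = 6; σ²_F = ((12−4)/6)² = 1.778
te_G = (1 + 4·6 + 11)/6 = 36/6 = 6; σ²_G = ((11−1)/6)² = 2.778

Forward pass:
ES_A = 0; EF_A = 2
ES_B = 0; EF_B = 11
ES_C = max(EF_A=2, EF_B=11) = 11; EF_C = 11+14 = 25
ES_D = max(EF_A=2, EF_B=11) = 11; EF_D = 11+11 = 22
ES_E = max(EF_A=2, EF_C=25) = 25; EF_E = 25+11 = 36
ES_F = max(EF_B=11, EF_C=25) = 25; EF_F = 25+6 = 31
ES_G = max(EF_D=22, EF_E=36, EF_F=31) = 36; EF_G = 36+6 = 42
Expected project duration μ = 42 days. Critical path: B → C → E → G.

Variance along critical path = 1.778 + 5.444 + 5.444 + 2.778 = 15.444; σ = √15.444 = 3.930 days.
Z = (34 − 42) / 3.930 = -2.036
P(T ≤ 34) = Φ(-2.036) ≈ 0.021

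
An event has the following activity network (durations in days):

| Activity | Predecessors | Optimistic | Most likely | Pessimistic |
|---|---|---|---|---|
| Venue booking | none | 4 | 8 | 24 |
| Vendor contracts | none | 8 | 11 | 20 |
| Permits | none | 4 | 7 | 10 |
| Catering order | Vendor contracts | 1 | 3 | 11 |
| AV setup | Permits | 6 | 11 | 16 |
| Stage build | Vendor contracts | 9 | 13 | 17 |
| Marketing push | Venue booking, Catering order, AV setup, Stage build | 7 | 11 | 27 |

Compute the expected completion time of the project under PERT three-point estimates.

38 days

te_Venue booking = (4 + 4·8 + 24)/6 = 60/6 = 10
te_Vendor contracts = (8 + 4·11 + 20)/6 = 72/6 = 12
te_Permits = (4 + 4·7 + 10)/6 = 42/6 = 7
te_Catering order = (1 + 4·3 + 11)/6 = 24/6 = 4
te_AV setup = (6 + 4·11 + 16)/6 = 66/6 = 11
te_Stage build = (9 + 4·13 + 17)/6 = 78/6 = 13
te_Marketing push = (7 + 4·11 + 27)/6 = 78/6 = 13

Forward pass:
ES_Venue booking = 0; EF_Venue booking = 10
ES_Vendor contracts = 0; EF_Vendor contracts = 12
ES_Permits = 0; EF_Permits = 7
ES_Catering order = 12; EF_Catering order = 12+4 = 16
ES_AV setup = 7; EF_AV setup = 7+11 = 18
ES_Stage build = 12; EF_Stage build = 12+13 = 25
ES_Marketing push = max(EF_Venue booking=10, EF_Catering order=16, EF_AV setup=18, EF_Stage build=25) = 25; EF_Marketing push = 25+13 = 38
Expected project duration μ = 38 days. Critical path: Vendor contracts → Stage build → Marketing push.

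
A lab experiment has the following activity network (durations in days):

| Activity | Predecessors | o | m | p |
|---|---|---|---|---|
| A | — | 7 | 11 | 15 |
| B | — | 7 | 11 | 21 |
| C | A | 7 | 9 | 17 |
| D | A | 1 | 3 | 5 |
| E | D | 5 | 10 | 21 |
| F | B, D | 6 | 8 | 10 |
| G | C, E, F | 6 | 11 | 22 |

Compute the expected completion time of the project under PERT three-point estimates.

te_A = (7 + 4·11 + 15)/6 = 66/6 = 11
te_B = (7 + 4·11 + 21)/6 = 72/6 = 12
te_C = (7 + 4·9 + 17)/6 = 60/6 = 10
te_D = (1 + 4·3 + 5)/6 = 18/6 = 3
te_E = (5 + 4·10 + 21)/6 = 66/6 = 11
te_F = (6 + 4·8 + 10)/6 = 48/6 = 8
te_G = (6 + 4·11 + 22)/6 = 72/6 = 12

Forward pass:
ES_A = 0; EF_A = 11
ES_B = 0; EF_B = 12
ES_C = 11; EF_C = 11+10 = 21
ES_D = 11; EF_D = 11+3 = 14
ES_E = 14; EF_E = 14+11 = 25
ES_F = max(EF_B=12, EF_D=14) = 14; EF_F = 14+8 = 22
ES_G = max(EF_C=21, EF_E=25, EF_F=22) = 25; EF_G = 25+12 = 37
Expected project duration μ = 37 days. Critical path: A → D → E → G.

37 days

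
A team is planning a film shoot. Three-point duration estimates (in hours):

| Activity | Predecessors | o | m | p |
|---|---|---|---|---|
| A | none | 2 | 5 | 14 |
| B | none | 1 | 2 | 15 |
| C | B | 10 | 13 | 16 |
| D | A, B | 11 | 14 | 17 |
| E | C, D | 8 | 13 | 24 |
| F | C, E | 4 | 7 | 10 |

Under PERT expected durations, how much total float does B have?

te_A = (2 + 4·5 + 14)/6 = 36/6 = 6
te_B = (1 + 4·2 + 15)/6 = 24/6 = 4
te_C = (10 + 4·13 + 16)/6 = 78/6 = 13
te_D = (11 + 4·14 + 17)/6 = 84/6 = 14
te_E = (8 + 4·13 + 24)/6 = 84/6 = 14
te_F = (4 + 4·7 + 10)/6 = 42/6 = 7

Forward pass:
ES_A = 0; EF_A = 6
ES_B = 0; EF_B = 4
ES_C = 4; EF_C = 4+13 = 17
ES_D = max(EF_A=6, EF_B=4) = 6; EF_D = 6+14 = 20
ES_E = max(EF_C=17, EF_D=20) = 20; EF_E = 20+14 = 34
ES_F = max(EF_C=17, EF_E=34) = 34; EF_F = 34+7 = 41
Expected project duration μ = 41 hours. Critical path: A → D → E → F.

Backward pass:
LF_F = 41; LS_F = 41−7 = 34
LF_E = LS_F = 34; LS_E = 34−14 = 20
LF_D = LS_E = 20; LS_D = 20−14 = 6
LF_C = min(LS_E=20, LS_F=34) = 20; LS_C = 20−13 = 7
LF_B = min(LS_C=7, LS_D=6) = 6; LS_B = 6−4 = 2
LF_A = LS_D = 6; LS_A = 6−6 = 0
Slack_B = LS_B − ES_B = 2 − 0 = 2

2 hours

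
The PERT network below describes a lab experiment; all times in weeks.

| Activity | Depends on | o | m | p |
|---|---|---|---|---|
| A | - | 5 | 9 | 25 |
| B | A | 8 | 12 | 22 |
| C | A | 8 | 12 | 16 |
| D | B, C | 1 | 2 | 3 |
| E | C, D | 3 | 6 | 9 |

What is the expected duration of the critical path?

32 weeks

te_A = (5 + 4·9 + 25)/6 = 66/6 = 11
te_B = (8 + 4·12 + 22)/6 = 78/6 = 13
te_C = (8 + 4·12 + 16)/6 = 72/6 = 12
te_D = (1 + 4·2 + 3)/6 = 12/6 = 2
te_E = (3 + 4·6 + 9)/6 = 36/6 = 6

Forward pass:
ES_A = 0; EF_A = 11
ES_B = 11; EF_B = 11+13 = 24
ES_C = 11; EF_C = 11+12 = 23
ES_D = max(EF_B=24, EF_C=23) = 24; EF_D = 24+2 = 26
ES_E = max(EF_C=23, EF_D=26) = 26; EF_E = 26+6 = 32
Expected project duration μ = 32 weeks. Critical path: A → B → D → E.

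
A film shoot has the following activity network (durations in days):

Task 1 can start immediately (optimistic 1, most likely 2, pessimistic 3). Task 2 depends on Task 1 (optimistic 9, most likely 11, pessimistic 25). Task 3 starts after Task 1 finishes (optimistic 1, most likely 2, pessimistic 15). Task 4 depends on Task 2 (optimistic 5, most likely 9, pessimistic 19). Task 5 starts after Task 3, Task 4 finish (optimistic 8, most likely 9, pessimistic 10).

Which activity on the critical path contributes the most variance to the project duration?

Task 2

te_Task 1 = (1 + 4·2 + 3)/6 = 12/6 = 2; σ²_Task 1 = ((3−1)/6)² = 0.111
te_Task 2 = (9 + 4·11 + 25)/6 = 78/6 = 13; σ²_Task 2 = ((25−9)/6)² = 7.111
te_Task 3 = (1 + 4·2 + 15)/6 = 24/6 = 4; σ²_Task 3 = ((15−1)/6)² = 5.444
te_Task 4 = (5 + 4·9 + 19)/6 = 60/6 = 10; σ²_Task 4 = ((19−5)/6)² = 5.444
te_Task 5 = (8 + 4·9 + 10)/6 = 54/6 = 9; σ²_Task 5 = ((10−8)/6)² = 0.111

Forward pass:
ES_Task 1 = 0; EF_Task 1 = 2
ES_Task 2 = 2; EF_Task 2 = 2+13 = 15
ES_Task 3 = 2; EF_Task 3 = 2+4 = 6
ES_Task 4 = 15; EF_Task 4 = 15+10 = 25
ES_Task 5 = max(EF_Task 3=6, EF_Task 4=25) = 25; EF_Task 5 = 25+9 = 34
Expected project duration μ = 34 days. Critical path: Task 1 → Task 2 → Task 4 → Task 5.

Variances on critical path: σ²_Task 1=0.111, σ²_Task 2=7.111, σ²_Task 4=5.444, σ²_Task 5=0.111.
Largest is σ²_Task 2 = 7.111.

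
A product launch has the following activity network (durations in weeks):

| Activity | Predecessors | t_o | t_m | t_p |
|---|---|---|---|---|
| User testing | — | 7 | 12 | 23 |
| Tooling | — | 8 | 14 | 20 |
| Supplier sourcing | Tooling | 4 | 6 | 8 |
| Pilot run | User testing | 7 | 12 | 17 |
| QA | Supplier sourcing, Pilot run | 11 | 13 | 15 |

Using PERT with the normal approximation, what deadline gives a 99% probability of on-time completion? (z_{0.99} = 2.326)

45.5 weeks

te_User testing = (7 + 4·12 + 23)/6 = 78/6 = 13; σ²_User testing = ((23−7)/6)² = 7.111
te_Tooling = (8 + 4·14 + 20)/6 = 84/6 = 14; σ²_Tooling = ((20−8)/6)² = 4.000
te_Supplier sourcing = (4 + 4·6 + 8)/6 = 36/6 = 6; σ²_Supplier sourcing = ((8−4)/6)² = 0.444
te_Pilot run = (7 + 4·12 + 17)/6 = 72/6 = 12; σ²_Pilot run = ((17−7)/6)² = 2.778
te_QA = (11 + 4·13 + 15)/6 = 78/6 = 13; σ²_QA = ((15−11)/6)² = 0.444

Forward pass:
ES_User testing = 0; EF_User testing = 13
ES_Tooling = 0; EF_Tooling = 14
ES_Supplier sourcing = 14; EF_Supplier sourcing = 14+6 = 20
ES_Pilot run = 13; EF_Pilot run = 13+12 = 25
ES_QA = max(EF_Supplier sourcing=20, EF_Pilot run=25) = 25; EF_QA = 25+13 = 38
Expected project duration μ = 38 weeks. Critical path: User testing → Pilot run → QA.

Variance along critical path = 7.111 + 2.778 + 0.444 = 10.333; σ = 3.215 weeks.
D = μ + z·σ = 38 + 2.326·3.215 = 45.5 weeks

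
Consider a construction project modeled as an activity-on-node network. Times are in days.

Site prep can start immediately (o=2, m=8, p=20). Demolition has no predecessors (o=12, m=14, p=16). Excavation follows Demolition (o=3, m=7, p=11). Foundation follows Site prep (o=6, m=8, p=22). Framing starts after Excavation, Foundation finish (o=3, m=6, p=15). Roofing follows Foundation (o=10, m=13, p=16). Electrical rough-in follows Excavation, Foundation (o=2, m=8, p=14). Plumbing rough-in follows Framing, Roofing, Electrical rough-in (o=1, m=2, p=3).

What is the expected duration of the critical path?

34 days

te_Site prep = (2 + 4·8 + 20)/6 = 54/6 = 9
te_Demolition = (12 + 4·14 + 16)/6 = 84/6 = 14
te_Excavation = (3 + 4·7 + 11)/6 = 42/6 = 7
te_Foundation = (6 + 4·8 + 22)/6 = 60/6 = 10
te_Framing = (3 + 4·6 + 15)/6 = 42/6 = 7
te_Roofing = (10 + 4·13 + 16)/6 = 78/6 = 13
te_Electrical rough-in = (2 + 4·8 + 14)/6 = 48/6 = 8
te_Plumbing rough-in = (1 + 4·2 + 3)/6 = 12/6 = 2

Forward pass:
ES_Site prep = 0; EF_Site prep = 9
ES_Demolition = 0; EF_Demolition = 14
ES_Excavation = 14; EF_Excavation = 14+7 = 21
ES_Foundation = 9; EF_Foundation = 9+10 = 19
ES_Framing = max(EF_Excavation=21, EF_Foundation=19) = 21; EF_Framing = 21+7 = 28
ES_Roofing = 19; EF_Roofing = 19+13 = 32
ES_Electrical rough-in = max(EF_Excavation=21, EF_Foundation=19) = 21; EF_Electrical rough-in = 21+8 = 29
ES_Plumbing rough-in = max(EF_Framing=28, EF_Roofing=32, EF_Electrical rough-in=29) = 32; EF_Plumbing rough-in = 32+2 = 34
Expected project duration μ = 34 days. Critical path: Site prep → Foundation → Roofing → Plumbing rough-in.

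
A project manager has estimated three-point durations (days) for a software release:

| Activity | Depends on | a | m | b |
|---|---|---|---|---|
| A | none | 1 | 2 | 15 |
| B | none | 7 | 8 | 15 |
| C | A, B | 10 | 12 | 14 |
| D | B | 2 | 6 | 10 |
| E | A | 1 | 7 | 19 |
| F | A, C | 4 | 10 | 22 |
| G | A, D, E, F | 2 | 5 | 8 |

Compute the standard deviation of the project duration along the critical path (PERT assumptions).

3.50 days

te_A = (1 + 4·2 + 15)/6 = 24/6 = 4; σ²_A = ((15−1)/6)² = 5.444
te_B = (7 + 4·8 + 15)/6 = 54/6 = 9; σ²_B = ((15−7)/6)² = 1.778
te_C = (10 + 4·12 + 14)/6 = 72/6 = 12; σ²_C = ((14−10)/6)² = 0.444
te_D = (2 + 4·6 + 10)/6 = 36/6 = 6; σ²_D = ((10−2)/6)² = 1.778
te_E = (1 + 4·7 + 19)/6 = 48/6 = 8; σ²_E = ((19−1)/6)² = 9.000
te_F = (4 + 4·10 + 22)/6 = 66/6 = 11; σ²_F = ((22−4)/6)² = 9.000
te_G = (2 + 4·5 + 8)/6 = 30/6 = 5; σ²_G = ((8−2)/6)² = 1.000

Forward pass:
ES_A = 0; EF_A = 4
ES_B = 0; EF_B = 9
ES_C = max(EF_A=4, EF_B=9) = 9; EF_C = 9+12 = 21
ES_D = 9; EF_D = 9+6 = 15
ES_E = 4; EF_E = 4+8 = 12
ES_F = max(EF_A=4, EF_C=21) = 21; EF_F = 21+11 = 32
ES_G = max(EF_A=4, EF_D=15, EF_E=12, EF_F=32) = 32; EF_G = 32+5 = 37
Expected project duration μ = 37 days. Critical path: B → C → F → G.

Variance along critical path = 1.778 + 0.444 + 9.000 + 1.000 = 12.222
σ = √12.222 = 3.496 days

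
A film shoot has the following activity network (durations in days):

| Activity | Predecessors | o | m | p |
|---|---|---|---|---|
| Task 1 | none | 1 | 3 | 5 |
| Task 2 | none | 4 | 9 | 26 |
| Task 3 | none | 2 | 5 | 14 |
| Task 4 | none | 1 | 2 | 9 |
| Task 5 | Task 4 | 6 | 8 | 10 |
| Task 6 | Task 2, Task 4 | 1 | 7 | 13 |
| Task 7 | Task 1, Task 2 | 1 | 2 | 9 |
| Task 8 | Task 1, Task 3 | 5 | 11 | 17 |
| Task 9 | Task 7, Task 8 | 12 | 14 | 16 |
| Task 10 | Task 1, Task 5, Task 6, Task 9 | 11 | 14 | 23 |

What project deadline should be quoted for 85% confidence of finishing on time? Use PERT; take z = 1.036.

49.7 days

te_Task 1 = (1 + 4·3 + 5)/6 = 18/6 = 3; σ²_Task 1 = ((5−1)/6)² = 0.444
te_Task 2 = (4 + 4·9 + 26)/6 = 66/6 = 11; σ²_Task 2 = ((26−4)/6)² = 13.444
te_Task 3 = (2 + 4·5 + 14)/6 = 36/6 = 6; σ²_Task 3 = ((14−2)/6)² = 4.000
te_Task 4 = (1 + 4·2 + 9)/6 = 18/6 = 3; σ²_Task 4 = ((9−1)/6)² = 1.778
te_Task 5 = (6 + 4·8 + 10)/6 = 48/6 = 8; σ²_Task 5 = ((10−6)/6)² = 0.444
te_Task 6 = (1 + 4·7 + 13)/6 = 42/6 = 7; σ²_Task 6 = ((13−1)/6)² = 4.000
te_Task 7 = (1 + 4·2 + 9)/6 = 18/6 = 3; σ²_Task 7 = ((9−1)/6)² = 1.778
te_Task 8 = (5 + 4·11 + 17)/6 = 66/6 = 11; σ²_Task 8 = ((17−5)/6)² = 4.000
te_Task 9 = (12 + 4·14 + 16)/6 = 84/6 = 14; σ²_Task 9 = ((16−12)/6)² = 0.444
te_Task 10 = (11 + 4·14 + 23)/6 = 90/6 = 15; σ²_Task 10 = ((23−11)/6)² = 4.000

Forward pass:
ES_Task 1 = 0; EF_Task 1 = 3
ES_Task 2 = 0; EF_Task 2 = 11
ES_Task 3 = 0; EF_Task 3 = 6
ES_Task 4 = 0; EF_Task 4 = 3
ES_Task 5 = 3; EF_Task 5 = 3+8 = 11
ES_Task 6 = max(EF_Task 2=11, EF_Task 4=3) = 11; EF_Task 6 = 11+7 = 18
ES_Task 7 = max(EF_Task 1=3, EF_Task 2=11) = 11; EF_Task 7 = 11+3 = 14
ES_Task 8 = max(EF_Task 1=3, EF_Task 3=6) = 6; EF_Task 8 = 6+11 = 17
ES_Task 9 = max(EF_Task 7=14, EF_Task 8=17) = 17; EF_Task 9 = 17+14 = 31
ES_Task 10 = max(EF_Task 1=3, EF_Task 5=11, EF_Task 6=18, EF_Task 9=31) = 31; EF_Task 10 = 31+15 = 46
Expected project duration μ = 46 days. Critical path: Task 3 → Task 8 → Task 9 → Task 10.

Variance along critical path = 4.000 + 4.000 + 0.444 + 4.000 = 12.444; σ = 3.528 days.
D = μ + z·σ = 46 + 1.036·3.528 = 49.7 days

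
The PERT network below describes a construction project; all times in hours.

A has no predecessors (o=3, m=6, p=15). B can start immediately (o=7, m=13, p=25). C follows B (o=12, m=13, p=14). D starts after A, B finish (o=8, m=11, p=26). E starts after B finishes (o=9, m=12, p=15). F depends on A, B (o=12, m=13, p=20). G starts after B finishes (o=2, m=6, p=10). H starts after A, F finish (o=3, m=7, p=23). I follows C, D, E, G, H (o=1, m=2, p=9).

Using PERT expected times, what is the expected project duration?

40 hours

te_A = (3 + 4·6 + 15)/6 = 42/6 = 7
te_B = (7 + 4·13 + 25)/6 = 84/6 = 14
te_C = (12 + 4·13 + 14)/6 = 78/6 = 13
te_D = (8 + 4·11 + 26)/6 = 78/6 = 13
te_E = (9 + 4·12 + 15)/6 = 72/6 = 12
te_F = (12 + 4·13 + 20)/6 = 84/6 = 14
te_G = (2 + 4·6 + 10)/6 = 36/6 = 6
te_H = (3 + 4·7 + 23)/6 = 54/6 = 9
te_I = (1 + 4·2 + 9)/6 = 18/6 = 3

Forward pass:
ES_A = 0; EF_A = 7
ES_B = 0; EF_B = 14
ES_C = 14; EF_C = 14+13 = 27
ES_D = max(EF_A=7, EF_B=14) = 14; EF_D = 14+13 = 27
ES_E = 14; EF_E = 14+12 = 26
ES_F = max(EF_A=7, EF_B=14) = 14; EF_F = 14+14 = 28
ES_G = 14; EF_G = 14+6 = 20
ES_H = max(EF_A=7, EF_F=28) = 28; EF_H = 28+9 = 37
ES_I = max(EF_C=27, EF_D=27, EF_E=26, EF_G=20, EF_H=37) = 37; EF_I = 37+3 = 40
Expected project duration μ = 40 hours. Critical path: B → F → H → I.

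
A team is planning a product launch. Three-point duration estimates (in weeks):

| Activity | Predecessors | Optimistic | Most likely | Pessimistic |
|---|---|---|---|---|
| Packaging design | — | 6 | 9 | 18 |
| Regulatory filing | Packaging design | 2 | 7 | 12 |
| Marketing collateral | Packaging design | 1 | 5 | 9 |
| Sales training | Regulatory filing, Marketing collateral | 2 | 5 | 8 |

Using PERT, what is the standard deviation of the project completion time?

te_Packaging design = (6 + 4·9 + 18)/6 = 60/6 = 10; σ²_Packaging design = ((18−6)/6)² = 4.000
te_Regulatory filing = (2 + 4·7 + 12)/6 = 42/6 = 7; σ²_Regulatory filing = ((12−2)/6)² = 2.778
te_Marketing collateral = (1 + 4·5 + 9)/6 = 30/6 = 5; σ²_Marketing collateral = ((9−1)/6)² = 1.778
te_Sales training = (2 + 4·5 + 8)/6 = 30/6 = 5; σ²_Sales training = ((8−2)/6)² = 1.000

Forward pass:
ES_Packaging design = 0; EF_Packaging design = 10
ES_Regulatory filing = 10; EF_Regulatory filing = 10+7 = 17
ES_Marketing collateral = 10; EF_Marketing collateral = 10+5 = 15
ES_Sales training = max(EF_Regulatory filing=17, EF_Marketing collateral=15) = 17; EF_Sales training = 17+5 = 22
Expected project duration μ = 22 weeks. Critical path: Packaging design → Regulatory filing → Sales training.

Variance along critical path = 4.000 + 2.778 + 1.000 = 7.778
σ = √7.778 = 2.789 weeks

2.79 weeks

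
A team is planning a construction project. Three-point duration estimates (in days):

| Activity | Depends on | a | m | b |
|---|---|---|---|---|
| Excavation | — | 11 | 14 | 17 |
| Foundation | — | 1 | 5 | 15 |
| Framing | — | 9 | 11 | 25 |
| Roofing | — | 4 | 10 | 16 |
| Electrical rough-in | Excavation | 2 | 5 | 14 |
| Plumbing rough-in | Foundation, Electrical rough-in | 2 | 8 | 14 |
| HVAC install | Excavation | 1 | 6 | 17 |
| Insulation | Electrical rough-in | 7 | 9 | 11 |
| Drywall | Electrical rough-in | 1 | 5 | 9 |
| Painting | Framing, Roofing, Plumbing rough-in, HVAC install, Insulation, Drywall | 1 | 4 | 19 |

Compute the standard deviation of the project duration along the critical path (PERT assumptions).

te_Excavation = (11 + 4·14 + 17)/6 = 84/6 = 14; σ²_Excavation = ((17−11)/6)² = 1.000
te_Foundation = (1 + 4·5 + 15)/6 = 36/6 = 6; σ²_Foundation = ((15−1)/6)² = 5.444
te_Framing = (9 + 4·11 + 25)/6 = 78/6 = 13; σ²_Framing = ((25−9)/6)² = 7.111
te_Roofing = (4 + 4·10 + 16)/6 = 60/6 = 10; σ²_Roofing = ((16−4)/6)² = 4.000
te_Electrical rough-in = (2 + 4·5 + 14)/6 = 36/6 = 6; σ²_Electrical rough-in = ((14−2)/6)² = 4.000
te_Plumbing rough-in = (2 + 4·8 + 14)/6 = 48/6 = 8; σ²_Plumbing rough-in = ((14−2)/6)² = 4.000
te_HVAC install = (1 + 4·6 + 17)/6 = 42/6 = 7; σ²_HVAC install = ((17−1)/6)² = 7.111
te_Insulation = (7 + 4·9 + 11)/6 = 54/6 = 9; σ²_Insulation = ((11−7)/6)² = 0.444
te_Drywall = (1 + 4·5 + 9)/6 = 30/6 = 5; σ²_Drywall = ((9−1)/6)² = 1.778
te_Painting = (1 + 4·4 + 19)/6 = 36/6 = 6; σ²_Painting = ((19−1)/6)² = 9.000

Forward pass:
ES_Excavation = 0; EF_Excavation = 14
ES_Foundation = 0; EF_Foundation = 6
ES_Framing = 0; EF_Framing = 13
ES_Roofing = 0; EF_Roofing = 10
ES_Electrical rough-in = 14; EF_Electrical rough-in = 14+6 = 20
ES_Plumbing rough-in = max(EF_Foundation=6, EF_Electrical rough-in=20) = 20; EF_Plumbing rough-in = 20+8 = 28
ES_HVAC install = 14; EF_HVAC install = 14+7 = 21
ES_Insulation = 20; EF_Insulation = 20+9 = 29
ES_Drywall = 20; EF_Drywall = 20+5 = 25
ES_Painting = max(EF_Framing=13, EF_Roofing=10, EF_Plumbing rough-in=28, EF_HVAC install=21, EF_Insulation=29, EF_Drywall=25) = 29; EF_Painting = 29+6 = 35
Expected project duration μ = 35 days. Critical path: Excavation → Electrical rough-in → Insulation → Painting.

Variance along critical path = 1.000 + 4.000 + 0.444 + 9.000 = 14.444
σ = √14.444 = 3.801 days

3.80 days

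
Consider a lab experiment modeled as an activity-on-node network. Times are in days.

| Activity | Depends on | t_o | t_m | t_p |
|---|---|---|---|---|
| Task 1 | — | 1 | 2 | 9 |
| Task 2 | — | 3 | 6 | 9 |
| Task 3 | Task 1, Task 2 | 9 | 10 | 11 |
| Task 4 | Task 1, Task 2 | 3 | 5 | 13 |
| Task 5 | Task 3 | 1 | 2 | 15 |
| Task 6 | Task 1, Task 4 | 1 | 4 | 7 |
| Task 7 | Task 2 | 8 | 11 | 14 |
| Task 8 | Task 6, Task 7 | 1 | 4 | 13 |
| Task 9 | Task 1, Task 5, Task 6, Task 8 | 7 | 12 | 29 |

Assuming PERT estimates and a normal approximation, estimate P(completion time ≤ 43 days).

0.944

te_Task 1 = (1 + 4·2 + 9)/6 = 18/6 = 3; σ²_Task 1 = ((9−1)/6)² = 1.778
te_Task 2 = (3 + 4·6 + 9)/6 = 36/6 = 6; σ²_Task 2 = ((9−3)/6)² = 1.000
te_Task 3 = (9 + 4·10 + 11)/6 = 60/6 = 10; σ²_Task 3 = ((11−9)/6)² = 0.111
te_Task 4 = (3 + 4·5 + 13)/6 = 36/6 = 6; σ²_Task 4 = ((13−3)/6)² = 2.778
te_Task 5 = (1 + 4·2 + 15)/6 = 24/6 = 4; σ²_Task 5 = ((15−1)/6)² = 5.444
te_Task 6 = (1 + 4·4 + 7)/6 = 24/6 = 4; σ²_Task 6 = ((7−1)/6)² = 1.000
te_Task 7 = (8 + 4·11 + 14)/6 = 66/6 = 11; σ²_Task 7 = ((14−8)/6)² = 1.000
te_Task 8 = (1 + 4·4 + 13)/6 = 30/6 = 5; σ²_Task 8 = ((13−1)/6)² = 4.000
te_Task 9 = (7 + 4·12 + 29)/6 = 84/6 = 14; σ²_Task 9 = ((29−7)/6)² = 13.444

Forward pass:
ES_Task 1 = 0; EF_Task 1 = 3
ES_Task 2 = 0; EF_Task 2 = 6
ES_Task 3 = max(EF_Task 1=3, EF_Task 2=6) = 6; EF_Task 3 = 6+10 = 16
ES_Task 4 = max(EF_Task 1=3, EF_Task 2=6) = 6; EF_Task 4 = 6+6 = 12
ES_Task 5 = 16; EF_Task 5 = 16+4 = 20
ES_Task 6 = max(EF_Task 1=3, EF_Task 4=12) = 12; EF_Task 6 = 12+4 = 16
ES_Task 7 = 6; EF_Task 7 = 6+11 = 17
ES_Task 8 = max(EF_Task 6=16, EF_Task 7=17) = 17; EF_Task 8 = 17+5 = 22
ES_Task 9 = max(EF_Task 1=3, EF_Task 5=20, EF_Task 6=16, EF_Task 8=22) = 22; EF_Task 9 = 22+14 = 36
Expected project duration μ = 36 days. Critical path: Task 2 → Task 7 → Task 8 → Task 9.

Variance along critical path = 1.000 + 1.000 + 4.000 + 13.444 = 19.444; σ = √19.444 = 4.410 days.
Z = (43 − 36) / 4.410 = 1.587
P(T ≤ 43) = Φ(1.587) ≈ 0.944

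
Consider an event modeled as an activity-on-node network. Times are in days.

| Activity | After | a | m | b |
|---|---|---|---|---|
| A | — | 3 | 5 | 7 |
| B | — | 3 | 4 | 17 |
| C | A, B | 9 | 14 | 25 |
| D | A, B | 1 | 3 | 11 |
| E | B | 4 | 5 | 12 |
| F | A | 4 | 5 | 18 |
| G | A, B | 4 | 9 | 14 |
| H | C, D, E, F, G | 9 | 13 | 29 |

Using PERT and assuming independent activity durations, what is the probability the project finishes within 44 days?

te_A = (3 + 4·5 + 7)/6 = 30/6 = 5; σ²_A = ((7−3)/6)² = 0.444
te_B = (3 + 4·4 + 17)/6 = 36/6 = 6; σ²_B = ((17−3)/6)² = 5.444
te_C = (9 + 4·14 + 25)/6 = 90/6 = 15; σ²_C = ((25−9)/6)² = 7.111
te_D = (1 + 4·3 + 11)/6 = 24/6 = 4; σ²_D = ((11−1)/6)² = 2.778
te_E = (4 + 4·5 + 12)/6 = 36/6 = 6; σ²_E = ((12−4)/6)² = 1.778
te_F = (4 + 4·5 + 18)/6 = 42/6 = 7; σ²_F = ((18−4)/6)² = 5.444
te_G = (4 + 4·9 + 14)/6 = 54/6 = 9; σ²_G = ((14−4)/6)² = 2.778
te_H = (9 + 4·13 + 29)/6 = 90/6 = 15; σ²_H = ((29−9)/6)² = 11.111

Forward pass:
ES_A = 0; EF_A = 5
ES_B = 0; EF_B = 6
ES_C = max(EF_A=5, EF_B=6) = 6; EF_C = 6+15 = 21
ES_D = max(EF_A=5, EF_B=6) = 6; EF_D = 6+4 = 10
ES_E = 6; EF_E = 6+6 = 12
ES_F = 5; EF_F = 5+7 = 12
ES_G = max(EF_A=5, EF_B=6) = 6; EF_G = 6+9 = 15
ES_H = max(EF_C=21, EF_D=10, EF_E=12, EF_F=12, EF_G=15) = 21; EF_H = 21+15 = 36
Expected project duration μ = 36 days. Critical path: B → C → H.

Variance along critical path = 5.444 + 7.111 + 11.111 = 23.667; σ = √23.667 = 4.865 days.
Z = (44 − 36) / 4.865 = 1.644
P(T ≤ 44) = Φ(1.644) ≈ 0.950

0.950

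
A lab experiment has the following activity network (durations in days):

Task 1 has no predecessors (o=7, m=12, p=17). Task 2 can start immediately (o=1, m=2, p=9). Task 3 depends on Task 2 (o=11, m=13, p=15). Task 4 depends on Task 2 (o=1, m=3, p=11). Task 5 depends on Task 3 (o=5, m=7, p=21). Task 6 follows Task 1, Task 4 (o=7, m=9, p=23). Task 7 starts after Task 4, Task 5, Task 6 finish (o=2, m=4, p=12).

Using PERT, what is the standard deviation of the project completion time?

te_Task 1 = (7 + 4·12 + 17)/6 = 72/6 = 12; σ²_Task 1 = ((17−7)/6)² = 2.778
te_Task 2 = (1 + 4·2 + 9)/6 = 18/6 = 3; σ²_Task 2 = ((9−1)/6)² = 1.778
te_Task 3 = (11 + 4·13 + 15)/6 = 78/6 = 13; σ²_Task 3 = ((15−11)/6)² = 0.444
te_Task 4 = (1 + 4·3 + 11)/6 = 24/6 = 4; σ²_Task 4 = ((11−1)/6)² = 2.778
te_Task 5 = (5 + 4·7 + 21)/6 = 54/6 = 9; σ²_Task 5 = ((21−5)/6)² = 7.111
te_Task 6 = (7 + 4·9 + 23)/6 = 66/6 = 11; σ²_Task 6 = ((23−7)/6)² = 7.111
te_Task 7 = (2 + 4·4 + 12)/6 = 30/6 = 5; σ²_Task 7 = ((12−2)/6)² = 2.778

Forward pass:
ES_Task 1 = 0; EF_Task 1 = 12
ES_Task 2 = 0; EF_Task 2 = 3
ES_Task 3 = 3; EF_Task 3 = 3+13 = 16
ES_Task 4 = 3; EF_Task 4 = 3+4 = 7
ES_Task 5 = 16; EF_Task 5 = 16+9 = 25
ES_Task 6 = max(EF_Task 1=12, EF_Task 4=7) = 12; EF_Task 6 = 12+11 = 23
ES_Task 7 = max(EF_Task 4=7, EF_Task 5=25, EF_Task 6=23) = 25; EF_Task 7 = 25+5 = 30
Expected project duration μ = 30 days. Critical path: Task 2 → Task 3 → Task 5 → Task 7.

Variance along critical path = 1.778 + 0.444 + 7.111 + 2.778 = 12.111
σ = √12.111 = 3.480 days

3.48 days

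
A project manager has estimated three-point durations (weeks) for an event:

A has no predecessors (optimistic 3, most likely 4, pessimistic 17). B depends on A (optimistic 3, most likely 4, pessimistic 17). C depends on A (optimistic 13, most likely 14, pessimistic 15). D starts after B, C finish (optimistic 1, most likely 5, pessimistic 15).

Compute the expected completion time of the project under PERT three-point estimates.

26 weeks

te_A = (3 + 4·4 + 17)/6 = 36/6 = 6
te_B = (3 + 4·4 + 17)/6 = 36/6 = 6
te_C = (13 + 4·14 + 15)/6 = 84/6 = 14
te_D = (1 + 4·5 + 15)/6 = 36/6 = 6

Forward pass:
ES_A = 0; EF_A = 6
ES_B = 6; EF_B = 6+6 = 12
ES_C = 6; EF_C = 6+14 = 20
ES_D = max(EF_B=12, EF_C=20) = 20; EF_D = 20+6 = 26
Expected project duration μ = 26 weeks. Critical path: A → C → D.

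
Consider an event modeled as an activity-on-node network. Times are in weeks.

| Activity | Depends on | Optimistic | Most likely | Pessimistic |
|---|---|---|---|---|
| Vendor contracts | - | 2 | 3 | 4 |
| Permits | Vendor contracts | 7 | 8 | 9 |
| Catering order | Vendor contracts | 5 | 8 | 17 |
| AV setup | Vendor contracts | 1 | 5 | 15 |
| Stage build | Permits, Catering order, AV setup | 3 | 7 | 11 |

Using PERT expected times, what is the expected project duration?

19 weeks

te_Vendor contracts = (2 + 4·3 + 4)/6 = 18/6 = 3
te_Permits = (7 + 4·8 + 9)/6 = 48/6 = 8
te_Catering order = (5 + 4·8 + 17)/6 = 54/6 = 9
te_AV setup = (1 + 4·5 + 15)/6 = 36/6 = 6
te_Stage build = (3 + 4·7 + 11)/6 = 42/6 = 7

Forward pass:
ES_Vendor contracts = 0; EF_Vendor contracts = 3
ES_Permits = 3; EF_Permits = 3+8 = 11
ES_Catering order = 3; EF_Catering order = 3+9 = 12
ES_AV setup = 3; EF_AV setup = 3+6 = 9
ES_Stage build = max(EF_Permits=11, EF_Catering order=12, EF_AV setup=9) = 12; EF_Stage build = 12+7 = 19
Expected project duration μ = 19 weeks. Critical path: Vendor contracts → Catering order → Stage build.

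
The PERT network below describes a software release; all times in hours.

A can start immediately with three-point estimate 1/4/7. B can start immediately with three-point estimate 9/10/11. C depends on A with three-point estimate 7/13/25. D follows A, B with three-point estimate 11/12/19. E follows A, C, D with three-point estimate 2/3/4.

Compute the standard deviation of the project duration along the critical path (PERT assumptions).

1.41 hours

te_A = (1 + 4·4 + 7)/6 = 24/6 = 4; σ²_A = ((7−1)/6)² = 1.000
te_B = (9 + 4·10 + 11)/6 = 60/6 = 10; σ²_B = ((11−9)/6)² = 0.111
te_C = (7 + 4·13 + 25)/6 = 84/6 = 14; σ²_C = ((25−7)/6)² = 9.000
te_D = (11 + 4·12 + 19)/6 = 78/6 = 13; σ²_D = ((19−11)/6)² = 1.778
te_E = (2 + 4·3 + 4)/6 = 18/6 = 3; σ²_E = ((4−2)/6)² = 0.111

Forward pass:
ES_A = 0; EF_A = 4
ES_B = 0; EF_B = 10
ES_C = 4; EF_C = 4+14 = 18
ES_D = max(EF_A=4, EF_B=10) = 10; EF_D = 10+13 = 23
ES_E = max(EF_A=4, EF_C=18, EF_D=23) = 23; EF_E = 23+3 = 26
Expected project duration μ = 26 hours. Critical path: B → D → E.

Variance along critical path = 0.111 + 1.778 + 0.111 = 2.000
σ = √2.000 = 1.414 hours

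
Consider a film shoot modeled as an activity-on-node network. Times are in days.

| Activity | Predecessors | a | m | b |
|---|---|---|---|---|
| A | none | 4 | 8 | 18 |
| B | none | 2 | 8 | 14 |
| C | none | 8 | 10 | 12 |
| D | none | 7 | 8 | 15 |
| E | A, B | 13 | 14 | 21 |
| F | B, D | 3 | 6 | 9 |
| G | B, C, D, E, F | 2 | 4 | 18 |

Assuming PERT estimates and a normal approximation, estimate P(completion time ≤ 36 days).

te_A = (4 + 4·8 + 18)/6 = 54/6 = 9; σ²_A = ((18−4)/6)² = 5.444
te_B = (2 + 4·8 + 14)/6 = 48/6 = 8; σ²_B = ((14−2)/6)² = 4.000
te_C = (8 + 4·10 + 12)/6 = 60/6 = 10; σ²_C = ((12−8)/6)² = 0.444
te_D = (7 + 4·8 + 15)/6 = 54/6 = 9; σ²_D = ((15−7)/6)² = 1.778
te_E = (13 + 4·14 + 21)/6 = 90/6 = 15; σ²_E = ((21−13)/6)² = 1.778
te_F = (3 + 4·6 + 9)/6 = 36/6 = 6; σ²_F = ((9−3)/6)² = 1.000
te_G = (2 + 4·4 + 18)/6 = 36/6 = 6; σ²_G = ((18−2)/6)² = 7.111

Forward pass:
ES_A = 0; EF_A = 9
ES_B = 0; EF_B = 8
ES_C = 0; EF_C = 10
ES_D = 0; EF_D = 9
ES_E = max(EF_A=9, EF_B=8) = 9; EF_E = 9+15 = 24
ES_F = max(EF_B=8, EF_D=9) = 9; EF_F = 9+6 = 15
ES_G = max(EF_B=8, EF_C=10, EF_D=9, EF_E=24, EF_F=15) = 24; EF_G = 24+6 = 30
Expected project duration μ = 30 days. Critical path: A → E → G.

Variance along critical path = 5.444 + 1.778 + 7.111 = 14.333; σ = √14.333 = 3.786 days.
Z = (36 − 30) / 3.786 = 1.585
P(T ≤ 36) = Φ(1.585) ≈ 0.943

0.943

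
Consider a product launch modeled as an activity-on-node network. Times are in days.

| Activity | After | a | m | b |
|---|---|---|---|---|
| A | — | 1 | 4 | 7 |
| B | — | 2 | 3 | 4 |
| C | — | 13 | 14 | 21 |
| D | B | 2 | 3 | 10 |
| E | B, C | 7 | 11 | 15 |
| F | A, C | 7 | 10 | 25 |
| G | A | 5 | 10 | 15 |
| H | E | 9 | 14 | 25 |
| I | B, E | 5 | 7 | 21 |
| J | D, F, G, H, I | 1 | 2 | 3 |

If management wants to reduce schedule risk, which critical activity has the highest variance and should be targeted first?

H

te_A = (1 + 4·4 + 7)/6 = 24/6 = 4; σ²_A = ((7−1)/6)² = 1.000
te_B = (2 + 4·3 + 4)/6 = 18/6 = 3; σ²_B = ((4−2)/6)² = 0.111
te_C = (13 + 4·14 + 21)/6 = 90/6 = 15; σ²_C = ((21−13)/6)² = 1.778
te_D = (2 + 4·3 + 10)/6 = 24/6 = 4; σ²_D = ((10−2)/6)² = 1.778
te_E = (7 + 4·11 + 15)/6 = 66/6 = 11; σ²_E = ((15−7)/6)² = 1.778
te_F = (7 + 4·10 + 25)/6 = 72/6 = 12; σ²_F = ((25−7)/6)² = 9.000
te_G = (5 + 4·10 + 15)/6 = 60/6 = 10; σ²_G = ((15−5)/6)² = 2.778
te_H = (9 + 4·14 + 25)/6 = 90/6 = 15; σ²_H = ((25−9)/6)² = 7.111
te_I = (5 + 4·7 + 21)/6 = 54/6 = 9; σ²_I = ((21−5)/6)² = 7.111
te_J = (1 + 4·2 + 3)/6 = 12/6 = 2; σ²_J = ((3−1)/6)² = 0.111

Forward pass:
ES_A = 0; EF_A = 4
ES_B = 0; EF_B = 3
ES_C = 0; EF_C = 15
ES_D = 3; EF_D = 3+4 = 7
ES_E = max(EF_B=3, EF_C=15) = 15; EF_E = 15+11 = 26
ES_F = max(EF_A=4, EF_C=15) = 15; EF_F = 15+12 = 27
ES_G = 4; EF_G = 4+10 = 14
ES_H = 26; EF_H = 26+15 = 41
ES_I = max(EF_B=3, EF_E=26) = 26; EF_I = 26+9 = 35
ES_J = max(EF_D=7, EF_F=27, EF_G=14, EF_H=41, EF_I=35) = 41; EF_J = 41+2 = 43
Expected project duration μ = 43 days. Critical path: C → E → H → J.

Variances on critical path: σ²_C=1.778, σ²_E=1.778, σ²_H=7.111, σ²_J=0.111.
Largest is σ²_H = 7.111.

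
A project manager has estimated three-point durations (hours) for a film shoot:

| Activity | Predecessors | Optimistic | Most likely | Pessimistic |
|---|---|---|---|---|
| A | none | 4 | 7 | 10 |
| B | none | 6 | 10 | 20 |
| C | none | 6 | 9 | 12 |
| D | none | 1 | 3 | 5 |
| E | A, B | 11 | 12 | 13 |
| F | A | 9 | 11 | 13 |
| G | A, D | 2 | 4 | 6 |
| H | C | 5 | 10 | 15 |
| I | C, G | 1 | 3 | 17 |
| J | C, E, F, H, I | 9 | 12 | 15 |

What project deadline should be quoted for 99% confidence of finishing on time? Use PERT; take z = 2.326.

te_A = (4 + 4·7 + 10)/6 = 42/6 = 7; σ²_A = ((10−4)/6)² = 1.000
te_B = (6 + 4·10 + 20)/6 = 66/6 = 11; σ²_B = ((20−6)/6)² = 5.444
te_C = (6 + 4·9 + 12)/6 = 54/6 = 9; σ²_C = ((12−6)/6)² = 1.000
te_D = (1 + 4·3 + 5)/6 = 18/6 = 3; σ²_D = ((5−1)/6)² = 0.444
te_E = (11 + 4·12 + 13)/6 = 72/6 = 12; σ²_E = ((13−11)/6)² = 0.111
te_F = (9 + 4·11 + 13)/6 = 66/6 = 11; σ²_F = ((13−9)/6)² = 0.444
te_G = (2 + 4·4 + 6)/6 = 24/6 = 4; σ²_G = ((6−2)/6)² = 0.444
te_H = (5 + 4·10 + 15)/6 = 60/6 = 10; σ²_H = ((15−5)/6)² = 2.778
te_I = (1 + 4·3 + 17)/6 = 30/6 = 5; σ²_I = ((17−1)/6)² = 7.111
te_J = (9 + 4·12 + 15)/6 = 72/6 = 12; σ²_J = ((15−9)/6)² = 1.000

Forward pass:
ES_A = 0; EF_A = 7
ES_B = 0; EF_B = 11
ES_C = 0; EF_C = 9
ES_D = 0; EF_D = 3
ES_E = max(EF_A=7, EF_B=11) = 11; EF_E = 11+12 = 23
ES_F = 7; EF_F = 7+11 = 18
ES_G = max(EF_A=7, EF_D=3) = 7; EF_G = 7+4 = 11
ES_H = 9; EF_H = 9+10 = 19
ES_I = max(EF_C=9, EF_G=11) = 11; EF_I = 11+5 = 16
ES_J = max(EF_C=9, EF_E=23, EF_F=18, EF_H=19, EF_I=16) = 23; EF_J = 23+12 = 35
Expected project duration μ = 35 hours. Critical path: B → E → J.

Variance along critical path = 5.444 + 0.111 + 1.000 = 6.556; σ = 2.560 hours.
D = μ + z·σ = 35 + 2.326·2.560 = 41.0 hours

41.0 hours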